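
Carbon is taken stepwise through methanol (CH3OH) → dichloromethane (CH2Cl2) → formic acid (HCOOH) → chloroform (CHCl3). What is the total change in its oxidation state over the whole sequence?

+4

Carbon oxidation states along the series — methanol: -2, dichloromethane: 0, formic acid: +2, chloroform: +2.
Net change = +2 − (-2) = +4.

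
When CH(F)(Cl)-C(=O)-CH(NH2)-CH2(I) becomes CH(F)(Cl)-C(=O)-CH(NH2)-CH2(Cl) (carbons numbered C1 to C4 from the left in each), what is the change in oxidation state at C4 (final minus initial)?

Before: C4 has 1 bond to C, 2 bonds to H, 1 bond to I → oxidation state -1.
After: C4 has 1 bond to C, 2 bonds to H, 1 bond to Cl → oxidation state -1.
Δ = -1 − (-1) = 0, so no net redox change at C4.

0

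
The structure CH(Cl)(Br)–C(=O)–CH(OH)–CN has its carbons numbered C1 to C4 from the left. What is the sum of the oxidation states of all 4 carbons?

+6

Tallying each carbon's bonds:
C1: 1C, 1H, 1Cl, 1Br → 0 − 1 + 1 + 1 = +1
C2: 2C, 2O → 0 + 2 = +2
C3: 2C, 1H, 1O → 0 − 1 + 1 = 0
C4: 1C, 3N → 0 + 3 = +3
Sum = +1 + 2 + 0 + 3 = +6.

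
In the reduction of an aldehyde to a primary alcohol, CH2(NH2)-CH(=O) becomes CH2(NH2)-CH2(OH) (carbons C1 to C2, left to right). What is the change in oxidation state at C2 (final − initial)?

Before: C2 has 1 bond to C, 1 bond to H, 2 bonds to O → oxidation state +1.
After: C2 has 1 bond to C, 2 bonds to H, 1 bond to O → oxidation state -1.
Δ = -1 − (+1) = -2, so this is a reduction at C2.

-2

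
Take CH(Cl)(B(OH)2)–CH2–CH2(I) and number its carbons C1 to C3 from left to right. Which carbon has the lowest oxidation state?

C2

Tallying each carbon's bonds:
C1: 1C, 1H, 1Cl, 1B → 0 − 1 + 1 − 1 = -1
C2: 2C, 2H → 0 − 2 = -2
C3: 1C, 2H, 1I → 0 − 2 + 1 = -1
The most reduced carbon is C2 at -2.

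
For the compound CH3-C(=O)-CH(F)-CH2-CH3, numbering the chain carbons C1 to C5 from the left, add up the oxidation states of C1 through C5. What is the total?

Tallying each carbon's bonds:
C1: 1C, 3H → 0 − 3 = -3
C2: 2C, 2O → 0 + 2 = +2
C3: 2C, 1H, 1F → 0 − 1 + 1 = 0
C4: 2C, 2H → 0 − 2 = -2
C5: 1C, 3H → 0 − 3 = -3
Sum = -3 + 2 + 0 − 2 − 3 = -6.

-6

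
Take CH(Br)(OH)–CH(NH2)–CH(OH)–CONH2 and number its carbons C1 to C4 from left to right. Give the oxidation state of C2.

C2 has one bond to C (0), one bond to C (0), one bond to N (+1), one bond to H (-1).
Oxidation state = 0 + 0 + 1 − 1 = 0.

0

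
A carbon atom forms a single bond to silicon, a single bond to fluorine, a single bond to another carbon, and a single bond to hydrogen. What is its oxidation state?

-1

Each bond to a more electronegative atom (O, N, halogen) counts +1, each bond to a less electronegative atom (H, metal, B, Si) counts −1, and each C–C bond counts 0.
The carbon has one bond to C (0), one bond to Si (-1), one bond to F (+1), one bond to H (-1).
Oxidation state = 0 − 1 + 1 − 1 = -1.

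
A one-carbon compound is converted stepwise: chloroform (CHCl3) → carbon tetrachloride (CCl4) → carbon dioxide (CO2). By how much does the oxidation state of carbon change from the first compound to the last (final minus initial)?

Carbon oxidation states along the series — chloroform: +2, carbon tetrachloride: +4, carbon dioxide: +4.
Net change = +4 − (+2) = +2.

+2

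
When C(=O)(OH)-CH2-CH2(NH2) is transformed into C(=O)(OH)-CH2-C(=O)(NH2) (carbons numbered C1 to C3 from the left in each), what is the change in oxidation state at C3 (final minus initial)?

Before: C3 has 1 bond to C, 2 bonds to H, 1 bond to N → oxidation state -1.
After: C3 has 1 bond to C, 2 bonds to O, 1 bond to N → oxidation state +3.
Δ = +3 − (-1) = +4, so this is an oxidation at C3.

+4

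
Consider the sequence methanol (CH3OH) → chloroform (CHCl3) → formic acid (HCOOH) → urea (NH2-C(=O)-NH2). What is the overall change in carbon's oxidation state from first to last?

+6

Carbon oxidation states along the series — methanol: -2, chloroform: +2, formic acid: +2, urea: +4.
Net change = +4 − (-2) = +6.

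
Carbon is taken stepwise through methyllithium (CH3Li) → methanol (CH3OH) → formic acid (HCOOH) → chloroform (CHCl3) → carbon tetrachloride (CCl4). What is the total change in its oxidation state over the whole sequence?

Carbon oxidation states along the series — methyllithium: -4, methanol: -2, formic acid: +2, chloroform: +2, carbon tetrachloride: +4.
Net change = +4 − (-4) = +8.

+8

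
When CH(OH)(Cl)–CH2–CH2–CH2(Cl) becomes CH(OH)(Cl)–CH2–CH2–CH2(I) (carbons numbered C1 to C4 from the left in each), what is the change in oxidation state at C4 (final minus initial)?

Before: C4 has 1 bond to C, 2 bonds to H, 1 bond to Cl → oxidation state -1.
After: C4 has 1 bond to C, 2 bonds to H, 1 bond to I → oxidation state -1.
Δ = -1 − (-1) = 0, so no net redox change at C4.

0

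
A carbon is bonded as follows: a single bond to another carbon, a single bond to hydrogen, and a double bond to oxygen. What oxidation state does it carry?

+1

The carbon has one bond to C (0), a double bond to O (2×+1 = +2), one bond to H (-1).
Oxidation state = 0 + 2 − 1 = +1.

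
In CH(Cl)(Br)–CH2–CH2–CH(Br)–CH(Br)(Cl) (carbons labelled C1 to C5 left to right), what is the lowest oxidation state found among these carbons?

-2

Count +1 for every bond to an atom more electronegative than carbon and −1 for every bond to one less electronegative; C–C bonds are 0. Tallying each carbon:
C1: 1C, 1H, 1Cl, 1Br → 0 − 1 + 1 + 1 = +1
C2: 2C, 2H → 0 − 2 = -2
C3: 2C, 2H → 0 − 2 = -2
C4: 2C, 1H, 1Br → 0 − 1 + 1 = 0
C5: 1C, 1H, 1Cl, 1Br → 0 − 1 + 1 + 1 = +1
The lowest value is -2.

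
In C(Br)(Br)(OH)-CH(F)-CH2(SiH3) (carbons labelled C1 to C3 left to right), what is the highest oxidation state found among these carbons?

Each bond to a more electronegative atom (O, N, halogen) counts +1, each bond to a less electronegative atom (H, metal, B, Si) counts −1, and each C–C bond counts 0. Tallying each carbon:
C1: 1C, 1O, 2Br → 0 + 1 + 2 = +3
C2: 2C, 1H, 1F → 0 − 1 + 1 = 0
C3: 1C, 2H, 1Si → 0 − 2 − 1 = -3
The highest value is +3.

+3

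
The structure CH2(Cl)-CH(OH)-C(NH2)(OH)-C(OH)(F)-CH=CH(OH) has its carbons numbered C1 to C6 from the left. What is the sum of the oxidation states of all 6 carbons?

Assign +1 per bond to O/N/halogen, −1 per bond to H or an electropositive element, and 0 per bond to carbon. Tallying each carbon:
C1: 1C, 2H, 1Cl → 0 − 2 + 1 = -1
C2: 2C, 1H, 1O → 0 − 1 + 1 = 0
C3: 2C, 1O, 1N → 0 + 1 + 1 = +2
C4: 2C, 1O, 1F → 0 + 1 + 1 = +2
C5: 3C, 1H → 0 − 1 = -1
C6: 2C, 1H, 1O → 0 − 1 + 1 = 0
Sum = -1 + 0 + 2 + 2 − 1 + 0 = +2.

+2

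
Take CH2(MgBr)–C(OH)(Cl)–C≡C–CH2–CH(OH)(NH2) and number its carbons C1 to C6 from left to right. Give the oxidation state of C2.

+2

Each bond to a more electronegative atom (O, N, halogen) counts +1, each bond to a less electronegative atom (H, metal, B, Si) counts −1, and each C–C bond counts 0.
C2 has one bond to C (0), one bond to C (0), one bond to O (+1), one bond to Cl (+1).
Oxidation state = 0 + 0 + 1 + 1 = +2.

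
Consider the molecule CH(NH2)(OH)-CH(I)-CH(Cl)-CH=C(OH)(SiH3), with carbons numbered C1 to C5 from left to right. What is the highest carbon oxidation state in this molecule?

+1

Assign +1 per bond to O/N/halogen, −1 per bond to H or an electropositive element, and 0 per bond to carbon. Tallying each carbon:
C1: 1C, 1H, 1O, 1N → 0 − 1 + 1 + 1 = +1
C2: 2C, 1H, 1I → 0 − 1 + 1 = 0
C3: 2C, 1H, 1Cl → 0 − 1 + 1 = 0
C4: 3C, 1H → 0 − 1 = -1
C5: 2C, 1O, 1Si → 0 + 1 − 1 = 0
The highest value is +1.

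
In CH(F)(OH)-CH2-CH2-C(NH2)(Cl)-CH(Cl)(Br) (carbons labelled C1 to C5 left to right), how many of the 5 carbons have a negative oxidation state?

Tallying each carbon's bonds:
C1: 1C, 1H, 1O, 1F → 0 − 1 + 1 + 1 = +1
C2: 2C, 2H → 0 − 2 = -2
C3: 2C, 2H → 0 − 2 = -2
C4: 2C, 1N, 1Cl → 0 + 1 + 1 = +2
C5: 1C, 1H, 1Cl, 1Br → 0 − 1 + 1 + 1 = +1
2 carbons (C2, C3) meet the condition.

2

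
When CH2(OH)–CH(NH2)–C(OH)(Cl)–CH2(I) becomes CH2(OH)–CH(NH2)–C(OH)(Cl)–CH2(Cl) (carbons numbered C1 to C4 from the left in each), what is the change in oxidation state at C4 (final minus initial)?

Before: C4 has 1 bond to C, 2 bonds to H, 1 bond to I → oxidation state -1.
After: C4 has 1 bond to C, 2 bonds to H, 1 bond to Cl → oxidation state -1.
Δ = -1 − (-1) = 0, so no net redox change at C4.

0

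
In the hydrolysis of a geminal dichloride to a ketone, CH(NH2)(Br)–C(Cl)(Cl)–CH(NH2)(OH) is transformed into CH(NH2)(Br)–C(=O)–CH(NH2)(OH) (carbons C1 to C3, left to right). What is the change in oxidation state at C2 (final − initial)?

Before: C2 has 2 bonds to C, 2 bonds to Cl → oxidation state +2.
After: C2 has 2 bonds to C, 2 bonds to O → oxidation state +2.
Δ = +2 − (+2) = 0, so no net redox change at C2.

0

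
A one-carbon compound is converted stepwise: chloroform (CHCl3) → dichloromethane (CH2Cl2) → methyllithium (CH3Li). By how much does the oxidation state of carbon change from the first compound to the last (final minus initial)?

Carbon oxidation states along the series — chloroform: +2, dichloromethane: 0, methyllithium: -4.
Net change = -4 − (+2) = -6.

-6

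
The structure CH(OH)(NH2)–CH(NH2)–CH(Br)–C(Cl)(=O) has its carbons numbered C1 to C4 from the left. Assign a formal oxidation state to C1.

C1 has one bond to C (0), one bond to O (+1), one bond to H (-1), one bond to N (+1).
Oxidation state = 0 + 1 − 1 + 1 = +1.

+1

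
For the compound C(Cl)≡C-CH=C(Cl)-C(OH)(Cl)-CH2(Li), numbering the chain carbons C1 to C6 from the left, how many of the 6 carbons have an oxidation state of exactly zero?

1

Bonds to more-electronegative neighbours contribute +1 each, bonds to H or metals contribute −1 each, and C–C bonds contribute 0. Tallying each carbon:
C1: 3C, 1Cl → 0 + 1 = +1
C2: 4C → 0 = 0
C3: 3C, 1H → 0 − 1 = -1
C4: 3C, 1Cl → 0 + 1 = +1
C5: 2C, 1O, 1Cl → 0 + 1 + 1 = +2
C6: 1C, 2H, 1Li → 0 − 2 − 1 = -3
1 carbon (C2) meets the condition.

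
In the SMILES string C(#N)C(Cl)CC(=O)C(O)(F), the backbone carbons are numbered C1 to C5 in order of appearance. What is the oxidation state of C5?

+1

C5 has one bond to C (0), one bond to O (+1), one bond to H (-1), one bond to F (+1).
Oxidation state = 0 + 1 − 1 + 1 = +1.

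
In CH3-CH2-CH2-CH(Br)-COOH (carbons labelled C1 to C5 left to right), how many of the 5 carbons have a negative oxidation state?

Assign +1 per bond to O/N/halogen, −1 per bond to H or an electropositive element, and 0 per bond to carbon. Tallying each carbon:
C1: 1C, 3H → 0 − 3 = -3
C2: 2C, 2H → 0 − 2 = -2
C3: 2C, 2H → 0 − 2 = -2
C4: 2C, 1H, 1Br → 0 − 1 + 1 = 0
C5: 1C, 3O → 0 + 3 = +3
3 carbons (C1, C2, C3) meet the condition.

3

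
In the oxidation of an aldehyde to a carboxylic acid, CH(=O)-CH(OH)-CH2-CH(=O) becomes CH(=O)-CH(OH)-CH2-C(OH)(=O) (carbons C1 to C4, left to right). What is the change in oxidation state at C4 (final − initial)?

Before: C4 has 1 bond to C, 1 bond to H, 2 bonds to O → oxidation state +1.
After: C4 has 1 bond to C, 3 bonds to O → oxidation state +3.
Δ = +3 − (+1) = +2, so this is an oxidation at C4.

+2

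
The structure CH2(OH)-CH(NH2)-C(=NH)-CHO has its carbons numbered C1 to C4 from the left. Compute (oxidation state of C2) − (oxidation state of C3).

C2: 2C, 1H, 1N → 0 − 1 + 1 = 0
C3: 2C, 2N → 0 + 2 = +2
Difference: 0 − (+2) = -2.

-2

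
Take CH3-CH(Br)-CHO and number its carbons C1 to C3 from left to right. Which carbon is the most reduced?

C1

Tallying each carbon's bonds:
C1: 1C, 3H → 0 − 3 = -3
C2: 2C, 1H, 1Br → 0 − 1 + 1 = 0
C3: 1C, 1H, 2O → 0 − 1 + 2 = +1
The most reduced carbon is C1 at -3.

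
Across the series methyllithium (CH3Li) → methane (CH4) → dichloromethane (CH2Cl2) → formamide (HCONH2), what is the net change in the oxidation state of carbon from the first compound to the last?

+6

Carbon oxidation states along the series — methyllithium: -4, methane: -4, dichloromethane: 0, formamide: +2.
Net change = +2 − (-4) = +6.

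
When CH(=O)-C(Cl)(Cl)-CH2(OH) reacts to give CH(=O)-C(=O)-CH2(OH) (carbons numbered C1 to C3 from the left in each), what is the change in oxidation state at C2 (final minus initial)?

Before: C2 has 2 bonds to C, 2 bonds to Cl → oxidation state +2.
After: C2 has 2 bonds to C, 2 bonds to O → oxidation state +2.
Δ = +2 − (+2) = 0, so no net redox change at C2.

0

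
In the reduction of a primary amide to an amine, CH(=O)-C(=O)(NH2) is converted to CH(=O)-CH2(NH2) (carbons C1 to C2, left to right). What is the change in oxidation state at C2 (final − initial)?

-4

Before: C2 has 1 bond to C, 2 bonds to O, 1 bond to N → oxidation state +3.
After: C2 has 1 bond to C, 2 bonds to H, 1 bond to N → oxidation state -1.
Δ = -1 − (+3) = -4, so this is a reduction at C2.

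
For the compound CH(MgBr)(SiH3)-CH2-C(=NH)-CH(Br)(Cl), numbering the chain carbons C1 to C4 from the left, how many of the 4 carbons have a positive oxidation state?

2

Tallying each carbon's bonds:
C1: 1C, 1H, 1Mg, 1Si → 0 − 1 − 1 − 1 = -3
C2: 2C, 2H → 0 − 2 = -2
C3: 2C, 2N → 0 + 2 = +2
C4: 1C, 1H, 1Cl, 1Br → 0 − 1 + 1 + 1 = +1
2 carbons (C3, C4) meet the condition.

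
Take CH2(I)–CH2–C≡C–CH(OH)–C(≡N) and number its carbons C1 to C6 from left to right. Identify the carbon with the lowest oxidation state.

C2

Tallying each carbon's bonds:
C1: 1C, 2H, 1I → 0 − 2 + 1 = -1
C2: 2C, 2H → 0 − 2 = -2
C3: 4C → 0 = 0
C4: 4C → 0 = 0
C5: 2C, 1H, 1O → 0 − 1 + 1 = 0
C6: 1C, 3N → 0 + 3 = +3
The most reduced carbon is C2 at -2.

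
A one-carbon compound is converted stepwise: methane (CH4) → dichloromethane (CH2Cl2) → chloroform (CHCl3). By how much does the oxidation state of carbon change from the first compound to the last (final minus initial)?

+6

Carbon oxidation states along the series — methane: -4, dichloromethane: 0, chloroform: +2.
Net change = +2 − (-4) = +6.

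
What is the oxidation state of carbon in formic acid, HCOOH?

+2

The carbon has one bond to H (-1), a double bond to O (2×+1 = +2), one bond to O (+1).
Oxidation state = -1 + 2 + 1 = +2.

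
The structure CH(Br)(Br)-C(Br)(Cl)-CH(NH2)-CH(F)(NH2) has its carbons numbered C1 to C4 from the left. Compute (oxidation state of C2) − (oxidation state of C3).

C2: 2C, 1Cl, 1Br → 0 + 1 + 1 = +2
C3: 2C, 1H, 1N → 0 − 1 + 1 = 0
Difference: +2 − (0) = +2.

+2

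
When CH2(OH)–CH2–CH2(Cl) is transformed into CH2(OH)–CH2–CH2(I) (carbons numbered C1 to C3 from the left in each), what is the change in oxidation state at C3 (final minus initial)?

Before: C3 has 1 bond to C, 2 bonds to H, 1 bond to Cl → oxidation state -1.
After: C3 has 1 bond to C, 2 bonds to H, 1 bond to I → oxidation state -1.
Δ = -1 − (-1) = 0, so no net redox change at C3.

0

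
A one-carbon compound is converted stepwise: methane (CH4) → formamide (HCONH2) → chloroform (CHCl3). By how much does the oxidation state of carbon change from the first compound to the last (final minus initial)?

Carbon oxidation states along the series — methane: -4, formamide: +2, chloroform: +2.
Net change = +2 − (-4) = +6.

+6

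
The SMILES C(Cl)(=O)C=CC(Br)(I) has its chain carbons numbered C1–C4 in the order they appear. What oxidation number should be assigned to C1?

Bonds to more-electronegative neighbours contribute +1 each, bonds to H or metals contribute −1 each, and C–C bonds contribute 0.
C1 has one bond to C (0), one bond to Cl (+1), a double bond to O (2×+1 = +2).
Oxidation state = 0 + 1 + 2 = +3.

+3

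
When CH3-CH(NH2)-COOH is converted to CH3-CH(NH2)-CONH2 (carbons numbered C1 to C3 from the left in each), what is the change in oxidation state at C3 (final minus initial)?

0

Before: C3 has 1 bond to C, 3 bonds to O → oxidation state +3.
After: C3 has 1 bond to C, 2 bonds to O, 1 bond to N → oxidation state +3.
Δ = +3 − (+3) = 0, so no net redox change at C3.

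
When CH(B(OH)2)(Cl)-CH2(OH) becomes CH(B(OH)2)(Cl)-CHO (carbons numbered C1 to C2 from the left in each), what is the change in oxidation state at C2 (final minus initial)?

Before: C2 has 1 bond to C, 2 bonds to H, 1 bond to O → oxidation state -1.
After: C2 has 1 bond to C, 1 bond to H, 2 bonds to O → oxidation state +1.
Δ = +1 − (-1) = +2, so this is an oxidation at C2.

+2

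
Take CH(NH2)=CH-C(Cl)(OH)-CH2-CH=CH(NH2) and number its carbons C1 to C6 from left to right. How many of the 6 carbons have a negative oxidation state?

Count +1 for every bond to an atom more electronegative than carbon and −1 for every bond to one less electronegative; C–C bonds are 0. Tallying each carbon:
C1: 2C, 1H, 1N → 0 − 1 + 1 = 0
C2: 3C, 1H → 0 − 1 = -1
C3: 2C, 1O, 1Cl → 0 + 1 + 1 = +2
C4: 2C, 2H → 0 − 2 = -2
C5: 3C, 1H → 0 − 1 = -1
C6: 2C, 1H, 1N → 0 − 1 + 1 = 0
3 carbons (C2, C4, C5) meet the condition.

3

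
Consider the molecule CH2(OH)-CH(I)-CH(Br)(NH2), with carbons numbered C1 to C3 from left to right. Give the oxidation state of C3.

+1

Count +1 for every bond to an atom more electronegative than carbon and −1 for every bond to one less electronegative; C–C bonds are 0.
C3 has one bond to C (0), one bond to H (-1), one bond to Br (+1), one bond to N (+1).
Oxidation state = 0 − 1 + 1 + 1 = +1.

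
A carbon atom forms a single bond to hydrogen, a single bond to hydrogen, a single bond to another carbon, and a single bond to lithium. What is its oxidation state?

The carbon has one bond to C (0), one bond to H (-1), one bond to Li (-1), one bond to H (-1).
Oxidation state = 0 − 1 − 1 − 1 = -3.

-3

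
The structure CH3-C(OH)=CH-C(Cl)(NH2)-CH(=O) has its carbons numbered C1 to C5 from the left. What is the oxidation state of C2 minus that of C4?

C2: 3C, 1O → 0 + 1 = +1
C4: 2C, 1N, 1Cl → 0 + 1 + 1 = +2
Difference: +1 − (+2) = -1.

-1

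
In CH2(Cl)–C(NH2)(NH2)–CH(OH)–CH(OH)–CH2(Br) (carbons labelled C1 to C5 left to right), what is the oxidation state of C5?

C5 has one bond to C (0), one bond to H (-1), one bond to Br (+1), one bond to H (-1).
Oxidation state = 0 − 1 + 1 − 1 = -1.

-1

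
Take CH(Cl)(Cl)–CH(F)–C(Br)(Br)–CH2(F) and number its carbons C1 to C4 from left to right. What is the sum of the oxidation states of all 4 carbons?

+2

Assign +1 per bond to O/N/halogen, −1 per bond to H or an electropositive element, and 0 per bond to carbon. Tallying each carbon:
C1: 1C, 1H, 2Cl → 0 − 1 + 2 = +1
C2: 2C, 1H, 1F → 0 − 1 + 1 = 0
C3: 2C, 2Br → 0 + 2 = +2
C4: 1C, 2H, 1F → 0 − 2 + 1 = -1
Sum = +1 + 0 + 2 − 1 = +2.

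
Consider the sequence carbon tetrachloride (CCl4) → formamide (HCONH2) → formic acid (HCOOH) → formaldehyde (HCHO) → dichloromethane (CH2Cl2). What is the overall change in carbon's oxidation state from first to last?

-4

Carbon oxidation states along the series — carbon tetrachloride: +4, formamide: +2, formic acid: +2, formaldehyde: 0, dichloromethane: 0.
Net change = 0 − (+4) = -4.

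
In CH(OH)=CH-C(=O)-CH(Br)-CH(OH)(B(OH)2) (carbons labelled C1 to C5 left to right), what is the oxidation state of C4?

Bonds to more-electronegative neighbours contribute +1 each, bonds to H or metals contribute −1 each, and C–C bonds contribute 0.
C4 has one bond to C (0), one bond to C (0), one bond to Br (+1), one bond to H (-1).
Oxidation state = 0 + 0 + 1 − 1 = 0.

0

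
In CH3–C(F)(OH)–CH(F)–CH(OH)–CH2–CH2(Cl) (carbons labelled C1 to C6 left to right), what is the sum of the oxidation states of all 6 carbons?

Assign +1 per bond to O/N/halogen, −1 per bond to H or an electropositive element, and 0 per bond to carbon. Tallying each carbon:
C1: 1C, 3H → 0 − 3 = -3
C2: 2C, 1O, 1F → 0 + 1 + 1 = +2
C3: 2C, 1H, 1F → 0 − 1 + 1 = 0
C4: 2C, 1H, 1O → 0 − 1 + 1 = 0
C5: 2C, 2H → 0 − 2 = -2
C6: 1C, 2H, 1Cl → 0 − 2 + 1 = -1
Sum = -3 + 2 + 0 + 0 − 2 − 1 = -4.

-4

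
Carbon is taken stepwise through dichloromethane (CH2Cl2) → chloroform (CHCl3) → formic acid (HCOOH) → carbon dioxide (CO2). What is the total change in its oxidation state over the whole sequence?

+4

Carbon oxidation states along the series — dichloromethane: 0, chloroform: +2, formic acid: +2, carbon dioxide: +4.
Net change = +4 − (0) = +4.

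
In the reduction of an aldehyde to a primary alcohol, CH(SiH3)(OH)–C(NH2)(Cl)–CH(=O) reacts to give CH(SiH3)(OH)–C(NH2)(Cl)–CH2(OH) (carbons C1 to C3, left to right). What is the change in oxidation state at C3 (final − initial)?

-2

Before: C3 has 1 bond to C, 1 bond to H, 2 bonds to O → oxidation state +1.
After: C3 has 1 bond to C, 2 bonds to H, 1 bond to O → oxidation state -1.
Δ = -1 − (+1) = -2, so this is a reduction at C3.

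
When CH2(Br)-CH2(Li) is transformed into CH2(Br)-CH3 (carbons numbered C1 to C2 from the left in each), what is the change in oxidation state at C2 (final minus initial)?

0

Before: C2 has 1 bond to C, 2 bonds to H, 1 bond to Li → oxidation state -3.
After: C2 has 1 bond to C, 3 bonds to H → oxidation state -3.
Δ = -3 − (-3) = 0, so no net redox change at C2.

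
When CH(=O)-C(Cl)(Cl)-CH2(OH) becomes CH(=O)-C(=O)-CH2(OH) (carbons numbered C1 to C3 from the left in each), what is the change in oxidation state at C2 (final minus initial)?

Before: C2 has 2 bonds to C, 2 bonds to Cl → oxidation state +2.
After: C2 has 2 bonds to C, 2 bonds to O → oxidation state +2.
Δ = +2 − (+2) = 0, so no net redox change at C2.

0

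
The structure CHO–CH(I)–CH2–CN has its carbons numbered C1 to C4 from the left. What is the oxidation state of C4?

C4 has one bond to C (0), a triple bond to N (3×+1 = +3).
Oxidation state = 0 + 3 = +3.

+3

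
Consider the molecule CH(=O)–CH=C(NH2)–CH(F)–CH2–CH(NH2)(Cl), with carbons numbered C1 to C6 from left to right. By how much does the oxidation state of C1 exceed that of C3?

C1: 1C, 1H, 2O → 0 − 1 + 2 = +1
C3: 3C, 1N → 0 + 1 = +1
Difference: +1 − (+1) = 0.

0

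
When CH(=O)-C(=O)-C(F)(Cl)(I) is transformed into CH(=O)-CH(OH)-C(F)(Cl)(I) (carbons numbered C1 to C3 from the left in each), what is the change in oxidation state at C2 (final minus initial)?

-2

Before: C2 has 2 bonds to C, 2 bonds to O → oxidation state +2.
After: C2 has 2 bonds to C, 1 bond to H, 1 bond to O → oxidation state 0.
Δ = 0 − (+2) = -2, so this is a reduction at C2.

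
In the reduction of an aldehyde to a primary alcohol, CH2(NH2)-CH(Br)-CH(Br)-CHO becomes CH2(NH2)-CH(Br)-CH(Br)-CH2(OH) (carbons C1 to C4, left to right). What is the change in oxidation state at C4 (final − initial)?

-2

Before: C4 has 1 bond to C, 1 bond to H, 2 bonds to O → oxidation state +1.
After: C4 has 1 bond to C, 2 bonds to H, 1 bond to O → oxidation state -1.
Δ = -1 − (+1) = -2, so this is a reduction at C4.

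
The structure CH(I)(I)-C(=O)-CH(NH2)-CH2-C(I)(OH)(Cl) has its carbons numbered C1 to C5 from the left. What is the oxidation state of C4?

C4 has one bond to C (0), one bond to C (0), one bond to H (-1), one bond to H (-1).
Oxidation state = 0 + 0 − 1 − 1 = -2.

-2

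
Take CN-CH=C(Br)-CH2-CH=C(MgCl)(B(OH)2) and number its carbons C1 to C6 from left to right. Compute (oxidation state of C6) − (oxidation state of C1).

C6: 2C, 1Mg, 1B → 0 − 1 − 1 = -2
C1: 1C, 3N → 0 + 3 = +3
Difference: -2 − (+3) = -5.

-5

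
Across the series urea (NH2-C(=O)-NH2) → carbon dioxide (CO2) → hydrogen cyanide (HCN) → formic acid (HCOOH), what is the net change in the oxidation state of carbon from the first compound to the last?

-2

Carbon oxidation states along the series — urea: +4, carbon dioxide: +4, hydrogen cyanide: +2, formic acid: +2.
Net change = +2 − (+4) = -2.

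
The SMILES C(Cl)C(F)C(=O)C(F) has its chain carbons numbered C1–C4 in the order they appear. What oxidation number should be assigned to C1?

-1

Assign +1 per bond to O/N/halogen, −1 per bond to H or an electropositive element, and 0 per bond to carbon.
C1 has one bond to C (0), one bond to Cl (+1), one bond to H (-1), one bond to H (-1).
Oxidation state = 0 + 1 − 1 − 1 = -1.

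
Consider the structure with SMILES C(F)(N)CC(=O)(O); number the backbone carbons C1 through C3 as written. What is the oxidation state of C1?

C1 has one bond to C (0), one bond to F (+1), one bond to H (-1), one bond to N (+1).
Oxidation state = 0 + 1 − 1 + 1 = +1.

+1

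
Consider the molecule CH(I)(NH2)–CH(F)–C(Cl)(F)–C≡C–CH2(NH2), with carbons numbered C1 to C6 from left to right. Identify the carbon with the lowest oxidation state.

Tallying each carbon's bonds:
C1: 1C, 1H, 1N, 1I → 0 − 1 + 1 + 1 = +1
C2: 2C, 1H, 1F → 0 − 1 + 1 = 0
C3: 2C, 1F, 1Cl → 0 + 1 + 1 = +2
C4: 4C → 0 = 0
C5: 4C → 0 = 0
C6: 1C, 2H, 1N → 0 − 2 + 1 = -1
The most reduced carbon is C6 at -1.

C6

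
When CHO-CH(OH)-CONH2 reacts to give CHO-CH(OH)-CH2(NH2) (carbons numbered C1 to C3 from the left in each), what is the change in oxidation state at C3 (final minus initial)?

Before: C3 has 1 bond to C, 2 bonds to O, 1 bond to N → oxidation state +3.
After: C3 has 1 bond to C, 2 bonds to H, 1 bond to N → oxidation state -1.
Δ = -1 − (+3) = -4, so this is a reduction at C3.

-4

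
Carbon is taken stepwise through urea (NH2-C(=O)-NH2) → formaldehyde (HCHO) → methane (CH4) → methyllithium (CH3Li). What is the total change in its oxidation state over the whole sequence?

Carbon oxidation states along the series — urea: +4, formaldehyde: 0, methane: -4, methyllithium: -4.
Net change = -4 − (+4) = -8.

-8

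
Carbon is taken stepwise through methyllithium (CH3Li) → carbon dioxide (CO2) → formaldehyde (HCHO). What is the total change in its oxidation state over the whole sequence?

Carbon oxidation states along the series — methyllithium: -4, carbon dioxide: +4, formaldehyde: 0.
Net change = 0 − (-4) = +4.

+4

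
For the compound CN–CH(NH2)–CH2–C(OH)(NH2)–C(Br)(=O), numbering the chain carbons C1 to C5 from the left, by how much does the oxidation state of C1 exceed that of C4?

+1

C1: 1C, 3N → 0 + 3 = +3
C4: 2C, 1O, 1N → 0 + 1 + 1 = +2
Difference: +3 − (+2) = +1.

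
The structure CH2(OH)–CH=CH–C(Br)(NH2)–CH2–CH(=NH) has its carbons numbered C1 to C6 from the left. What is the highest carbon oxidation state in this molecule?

+2

Count +1 for every bond to an atom more electronegative than carbon and −1 for every bond to one less electronegative; C–C bonds are 0. Tallying each carbon:
C1: 1C, 2H, 1O → 0 − 2 + 1 = -1
C2: 3C, 1H → 0 − 1 = -1
C3: 3C, 1H → 0 − 1 = -1
C4: 2C, 1N, 1Br → 0 + 1 + 1 = +2
C5: 2C, 2H → 0 − 2 = -2
C6: 1C, 1H, 2N → 0 − 1 + 2 = +1
The highest value is +2.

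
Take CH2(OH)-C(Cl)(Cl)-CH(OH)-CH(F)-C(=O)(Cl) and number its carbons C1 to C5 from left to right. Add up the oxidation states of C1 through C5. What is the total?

Tallying each carbon's bonds:
C1: 1C, 2H, 1O → 0 − 2 + 1 = -1
C2: 2C, 2Cl → 0 + 2 = +2
C3: 2C, 1H, 1O → 0 − 1 + 1 = 0
C4: 2C, 1H, 1F → 0 − 1 + 1 = 0
C5: 1C, 2O, 1Cl → 0 + 2 + 1 = +3
Sum = -1 + 2 + 0 + 0 + 3 = +4.

+4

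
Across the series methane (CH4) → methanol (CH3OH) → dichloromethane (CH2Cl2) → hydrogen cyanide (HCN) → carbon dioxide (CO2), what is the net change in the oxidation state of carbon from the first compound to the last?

+8

Carbon oxidation states along the series — methane: -4, methanol: -2, dichloromethane: 0, hydrogen cyanide: +2, carbon dioxide: +4.
Net change = +4 − (-4) = +8.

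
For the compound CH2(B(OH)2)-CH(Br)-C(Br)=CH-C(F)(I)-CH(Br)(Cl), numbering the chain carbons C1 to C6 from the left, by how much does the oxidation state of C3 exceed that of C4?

C3: 3C, 1Br → 0 + 1 = +1
C4: 3C, 1H → 0 − 1 = -1
Difference: +1 − (-1) = +2.

+2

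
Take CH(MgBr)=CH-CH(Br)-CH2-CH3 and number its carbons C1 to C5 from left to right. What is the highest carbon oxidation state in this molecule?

0

Bonds to more-electronegative neighbours contribute +1 each, bonds to H or metals contribute −1 each, and C–C bonds contribute 0. Tallying each carbon:
C1: 2C, 1H, 1Mg → 0 − 1 − 1 = -2
C2: 3C, 1H → 0 − 1 = -1
C3: 2C, 1H, 1Br → 0 − 1 + 1 = 0
C4: 2C, 2H → 0 − 2 = -2
C5: 1C, 3H → 0 − 3 = -3
The highest value is 0.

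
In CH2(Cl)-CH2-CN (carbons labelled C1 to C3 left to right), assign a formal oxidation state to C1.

Each bond to a more electronegative atom (O, N, halogen) counts +1, each bond to a less electronegative atom (H, metal, B, Si) counts −1, and each C–C bond counts 0.
C1 has one bond to C (0), one bond to H (-1), one bond to H (-1), one bond to Cl (+1).
Oxidation state = 0 − 1 − 1 + 1 = -1.

-1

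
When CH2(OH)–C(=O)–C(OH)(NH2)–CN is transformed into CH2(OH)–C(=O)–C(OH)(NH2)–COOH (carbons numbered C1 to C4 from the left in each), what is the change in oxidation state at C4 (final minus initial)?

0

Before: C4 has 1 bond to C, 3 bonds to N → oxidation state +3.
After: C4 has 1 bond to C, 3 bonds to O → oxidation state +3.
Δ = +3 − (+3) = 0, so no net redox change at C4.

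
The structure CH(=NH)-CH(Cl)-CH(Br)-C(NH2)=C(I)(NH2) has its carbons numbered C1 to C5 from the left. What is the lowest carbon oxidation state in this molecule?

Bonds to more-electronegative neighbours contribute +1 each, bonds to H or metals contribute −1 each, and C–C bonds contribute 0. Tallying each carbon:
C1: 1C, 1H, 2N → 0 − 1 + 2 = +1
C2: 2C, 1H, 1Cl → 0 − 1 + 1 = 0
C3: 2C, 1H, 1Br → 0 − 1 + 1 = 0
C4: 3C, 1N → 0 + 1 = +1
C5: 2C, 1N, 1I → 0 + 1 + 1 = +2
The lowest value is 0.

0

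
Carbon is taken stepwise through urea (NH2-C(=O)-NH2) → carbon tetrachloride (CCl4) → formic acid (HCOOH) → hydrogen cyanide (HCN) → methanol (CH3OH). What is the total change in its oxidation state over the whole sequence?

-6

Carbon oxidation states along the series — urea: +4, carbon tetrachloride: +4, formic acid: +2, hydrogen cyanide: +2, methanol: -2.
Net change = -2 − (+4) = -6.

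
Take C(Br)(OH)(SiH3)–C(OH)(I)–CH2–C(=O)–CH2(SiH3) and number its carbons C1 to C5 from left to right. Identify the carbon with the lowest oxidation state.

C5

Tallying each carbon's bonds:
C1: 1C, 1O, 1Br, 1Si → 0 + 1 + 1 − 1 = +1
C2: 2C, 1O, 1I → 0 + 1 + 1 = +2
C3: 2C, 2H → 0 − 2 = -2
C4: 2C, 2O → 0 + 2 = +2
C5: 1C, 2H, 1Si → 0 − 2 − 1 = -3
The most reduced carbon is C5 at -3.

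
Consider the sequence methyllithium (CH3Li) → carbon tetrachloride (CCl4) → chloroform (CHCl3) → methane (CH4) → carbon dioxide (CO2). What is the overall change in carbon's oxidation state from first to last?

+8

Carbon oxidation states along the series — methyllithium: -4, carbon tetrachloride: +4, chloroform: +2, methane: -4, carbon dioxide: +4.
Net change = +4 − (-4) = +8.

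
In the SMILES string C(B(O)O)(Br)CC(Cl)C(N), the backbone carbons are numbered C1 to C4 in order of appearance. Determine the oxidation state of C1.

-1

C1 has one bond to C (0), one bond to H (-1), one bond to B (-1), one bond to Br (+1).
Oxidation state = 0 − 1 − 1 + 1 = -1.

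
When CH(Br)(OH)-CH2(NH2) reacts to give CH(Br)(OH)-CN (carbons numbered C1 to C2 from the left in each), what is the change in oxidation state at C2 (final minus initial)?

Before: C2 has 1 bond to C, 2 bonds to H, 1 bond to N → oxidation state -1.
After: C2 has 1 bond to C, 3 bonds to N → oxidation state +3.
Δ = +3 − (-1) = +4, so this is an oxidation at C2.

+4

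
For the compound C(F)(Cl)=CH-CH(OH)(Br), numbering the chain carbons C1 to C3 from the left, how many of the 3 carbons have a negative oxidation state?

Bonds to more-electronegative neighbours contribute +1 each, bonds to H or metals contribute −1 each, and C–C bonds contribute 0. Tallying each carbon:
C1: 2C, 1F, 1Cl → 0 + 1 + 1 = +2
C2: 3C, 1H → 0 − 1 = -1
C3: 1C, 1H, 1O, 1Br → 0 − 1 + 1 + 1 = +1
1 carbon (C2) meets the condition.

1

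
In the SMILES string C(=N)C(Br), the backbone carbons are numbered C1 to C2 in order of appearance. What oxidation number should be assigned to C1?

Bonds to more-electronegative neighbours contribute +1 each, bonds to H or metals contribute −1 each, and C–C bonds contribute 0.
C1 has one bond to C (0), a double bond to N (2×+1 = +2), one bond to H (-1).
Oxidation state = 0 + 2 − 1 = +1.

+1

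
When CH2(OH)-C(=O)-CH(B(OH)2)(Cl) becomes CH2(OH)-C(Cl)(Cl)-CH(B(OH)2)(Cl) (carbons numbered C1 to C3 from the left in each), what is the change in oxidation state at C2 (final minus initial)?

Before: C2 has 2 bonds to C, 2 bonds to O → oxidation state +2.
After: C2 has 2 bonds to C, 2 bonds to Cl → oxidation state +2.
Δ = +2 − (+2) = 0, so no net redox change at C2.

0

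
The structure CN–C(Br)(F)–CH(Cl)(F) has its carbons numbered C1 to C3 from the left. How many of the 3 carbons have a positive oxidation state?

Bonds to more-electronegative neighbours contribute +1 each, bonds to H or metals contribute −1 each, and C–C bonds contribute 0. Tallying each carbon:
C1: 1C, 3N → 0 + 3 = +3
C2: 2C, 1F, 1Br → 0 + 1 + 1 = +2
C3: 1C, 1H, 1F, 1Cl → 0 − 1 + 1 + 1 = +1
3 carbons (C1, C2, C3) meet the condition.

3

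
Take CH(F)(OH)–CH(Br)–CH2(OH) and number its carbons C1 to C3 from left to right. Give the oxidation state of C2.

0

Each bond to a more electronegative atom (O, N, halogen) counts +1, each bond to a less electronegative atom (H, metal, B, Si) counts −1, and each C–C bond counts 0.
C2 has one bond to C (0), one bond to C (0), one bond to H (-1), one bond to Br (+1).
Oxidation state = 0 + 0 − 1 + 1 = 0.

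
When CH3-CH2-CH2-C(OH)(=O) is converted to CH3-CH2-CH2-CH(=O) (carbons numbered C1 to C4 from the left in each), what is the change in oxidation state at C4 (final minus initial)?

-2

Before: C4 has 1 bond to C, 3 bonds to O → oxidation state +3.
After: C4 has 1 bond to C, 1 bond to H, 2 bonds to O → oxidation state +1.
Δ = +1 − (+3) = -2, so this is a reduction at C4.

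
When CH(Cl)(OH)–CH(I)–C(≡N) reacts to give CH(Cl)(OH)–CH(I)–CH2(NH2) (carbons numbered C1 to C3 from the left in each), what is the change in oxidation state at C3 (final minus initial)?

-4

Before: C3 has 1 bond to C, 3 bonds to N → oxidation state +3.
After: C3 has 1 bond to C, 2 bonds to H, 1 bond to N → oxidation state -1.
Δ = -1 − (+3) = -4, so this is a reduction at C3.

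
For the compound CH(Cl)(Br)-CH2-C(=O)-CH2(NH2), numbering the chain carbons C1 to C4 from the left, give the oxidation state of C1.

C1 has one bond to C (0), one bond to Cl (+1), one bond to H (-1), one bond to Br (+1).
Oxidation state = 0 + 1 − 1 + 1 = +1.

+1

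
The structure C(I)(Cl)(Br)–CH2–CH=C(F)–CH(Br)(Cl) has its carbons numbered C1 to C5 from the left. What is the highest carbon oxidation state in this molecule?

+3

Count +1 for every bond to an atom more electronegative than carbon and −1 for every bond to one less electronegative; C–C bonds are 0. Tallying each carbon:
C1: 1C, 1Cl, 1Br, 1I → 0 + 1 + 1 + 1 = +3
C2: 2C, 2H → 0 − 2 = -2
C3: 3C, 1H → 0 − 1 = -1
C4: 3C, 1F → 0 + 1 = +1
C5: 1C, 1H, 1Cl, 1Br → 0 − 1 + 1 + 1 = +1
The highest value is +3.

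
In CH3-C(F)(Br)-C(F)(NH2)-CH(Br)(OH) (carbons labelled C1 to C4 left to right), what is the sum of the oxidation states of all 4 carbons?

Tallying each carbon's bonds:
C1: 1C, 3H → 0 − 3 = -3
C2: 2C, 1F, 1Br → 0 + 1 + 1 = +2
C3: 2C, 1N, 1F → 0 + 1 + 1 = +2
C4: 1C, 1H, 1O, 1Br → 0 − 1 + 1 + 1 = +1
Sum = -3 + 2 + 2 + 1 = +2.

+2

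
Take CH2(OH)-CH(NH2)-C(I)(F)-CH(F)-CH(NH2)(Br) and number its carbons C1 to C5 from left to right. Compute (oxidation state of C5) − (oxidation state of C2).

C5: 1C, 1H, 1N, 1Br → 0 − 1 + 1 + 1 = +1
C2: 2C, 1H, 1N → 0 − 1 + 1 = 0
Difference: +1 − (0) = +1.

+1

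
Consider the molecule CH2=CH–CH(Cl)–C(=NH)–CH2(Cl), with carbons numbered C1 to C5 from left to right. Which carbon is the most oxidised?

C4

Each bond to a more electronegative atom (O, N, halogen) counts +1, each bond to a less electronegative atom (H, metal, B, Si) counts −1, and each C–C bond counts 0. Tallying each carbon:
C1: 2C, 2H → 0 − 2 = -2
C2: 3C, 1H → 0 − 1 = -1
C3: 2C, 1H, 1Cl → 0 − 1 + 1 = 0
C4: 2C, 2N → 0 + 2 = +2
C5: 1C, 2H, 1Cl → 0 − 2 + 1 = -1
The most oxidised carbon is C4 at +2.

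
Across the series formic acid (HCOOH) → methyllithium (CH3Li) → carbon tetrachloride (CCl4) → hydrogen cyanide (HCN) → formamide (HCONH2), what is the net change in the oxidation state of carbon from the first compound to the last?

0

Carbon oxidation states along the series — formic acid: +2, methyllithium: -4, carbon tetrachloride: +4, hydrogen cyanide: +2, formamide: +2.
Net change = +2 − (+2) = 0.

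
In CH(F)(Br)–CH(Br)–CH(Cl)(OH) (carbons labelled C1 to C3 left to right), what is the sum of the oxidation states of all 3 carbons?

+2

Tallying each carbon's bonds:
C1: 1C, 1H, 1F, 1Br → 0 − 1 + 1 + 1 = +1
C2: 2C, 1H, 1Br → 0 − 1 + 1 = 0
C3: 1C, 1H, 1O, 1Cl → 0 − 1 + 1 + 1 = +1
Sum = +1 + 0 + 1 = +2.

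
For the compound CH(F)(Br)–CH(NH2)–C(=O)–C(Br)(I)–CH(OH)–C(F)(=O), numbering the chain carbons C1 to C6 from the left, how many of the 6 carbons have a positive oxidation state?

Bonds to more-electronegative neighbours contribute +1 each, bonds to H or metals contribute −1 each, and C–C bonds contribute 0. Tallying each carbon:
C1: 1C, 1H, 1F, 1Br → 0 − 1 + 1 + 1 = +1
C2: 2C, 1H, 1N → 0 − 1 + 1 = 0
C3: 2C, 2O → 0 + 2 = +2
C4: 2C, 1Br, 1I → 0 + 1 + 1 = +2
C5: 2C, 1H, 1O → 0 − 1 + 1 = 0
C6: 1C, 2O, 1F → 0 + 2 + 1 = +3
4 carbons (C1, C3, C4, C6) meet the condition.

4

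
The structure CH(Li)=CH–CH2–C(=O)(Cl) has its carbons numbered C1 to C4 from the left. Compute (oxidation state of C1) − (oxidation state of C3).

0

C1: 2C, 1H, 1Li → 0 − 1 − 1 = -2
C3: 2C, 2H → 0 − 2 = -2
Difference: -2 − (-2) = 0.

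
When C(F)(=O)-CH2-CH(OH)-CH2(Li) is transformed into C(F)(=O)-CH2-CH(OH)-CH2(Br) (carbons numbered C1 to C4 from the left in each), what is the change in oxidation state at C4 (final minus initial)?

+2

Before: C4 has 1 bond to C, 2 bonds to H, 1 bond to Li → oxidation state -3.
After: C4 has 1 bond to C, 2 bonds to H, 1 bond to Br → oxidation state -1.
Δ = -1 − (-3) = +2, so this is an oxidation at C4.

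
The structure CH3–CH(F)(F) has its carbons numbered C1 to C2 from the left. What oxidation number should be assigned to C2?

+1

C2 has one bond to C (0), one bond to H (-1), one bond to F (+1), one bond to F (+1).
Oxidation state = 0 − 1 + 1 + 1 = +1.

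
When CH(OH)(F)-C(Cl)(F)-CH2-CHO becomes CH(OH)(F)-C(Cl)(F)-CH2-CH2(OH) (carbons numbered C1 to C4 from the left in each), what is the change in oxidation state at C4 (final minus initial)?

Before: C4 has 1 bond to C, 1 bond to H, 2 bonds to O → oxidation state +1.
After: C4 has 1 bond to C, 2 bonds to H, 1 bond to O → oxidation state -1.
Δ = -1 − (+1) = -2, so this is a reduction at C4.

-2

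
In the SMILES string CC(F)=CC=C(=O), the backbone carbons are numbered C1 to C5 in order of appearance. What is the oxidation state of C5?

+2

C5 has a double bond to C (2×0 = 0), a double bond to O (2×+1 = +2).
Oxidation state = 0 + 2 = +2.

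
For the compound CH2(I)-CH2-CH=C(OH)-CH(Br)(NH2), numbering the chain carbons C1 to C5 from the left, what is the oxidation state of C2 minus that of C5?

C2: 2C, 2H → 0 − 2 = -2
C5: 1C, 1H, 1N, 1Br → 0 − 1 + 1 + 1 = +1
Difference: -2 − (+1) = -3.

-3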